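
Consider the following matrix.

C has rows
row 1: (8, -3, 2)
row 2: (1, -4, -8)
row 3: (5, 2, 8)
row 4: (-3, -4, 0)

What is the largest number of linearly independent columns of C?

3

Row reduce to echelon form.
R2 ← R2 − (1/8)·R1: [0, -29/8, -33/4]
R3 ← R3 − (5/8)·R1: [0, 31/8, 27/4]
R4 ← R4 + (3/8)·R1: [0, -41/8, 3/4]
R3 ← R3 + (31/29)·R2: [0, 0, -60/29]
R4 ← R4 − (41/29)·R2: [0, 0, 360/29]
R4 ← R4 + (6)·R3: [0, 0, 0]
Echelon form has 3 nonzero rows, so rank(C) = 3.
The rank gives the maximum number of linearly independent columns: 3.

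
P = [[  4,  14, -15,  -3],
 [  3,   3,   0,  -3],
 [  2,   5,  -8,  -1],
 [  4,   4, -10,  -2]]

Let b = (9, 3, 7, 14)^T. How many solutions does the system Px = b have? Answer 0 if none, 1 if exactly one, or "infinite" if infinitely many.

infinite

Row reduce the augmented matrix [P | b].
R2 ← R2 − (3/4)·R1: [0, -15/2, 45/4, -3/4, -15/4]
R3 ← R3 − (1/2)·R1: [0, -2, -1/2, 1/2, 5/2]
R4 ← R4 − R1: [0, -10, 5, 1, 5]
R3 ← R3 − (4/15)·R2: [0, 0, -7/2, 7/10, 7/2]
R4 ← R4 − (4/3)·R2: [0, 0, -10, 2, 10]
R4 ← R4 − (20/7)·R3: [0, 0, 0, 0, 0]
The echelon form has 3 nonzero rows, and every pivot lies in the first 4 columns, so rank(P) = rank([P|b]) = 3.
The system is consistent.
rank = 3 < 4 unknowns, so there are infinitely many solutions.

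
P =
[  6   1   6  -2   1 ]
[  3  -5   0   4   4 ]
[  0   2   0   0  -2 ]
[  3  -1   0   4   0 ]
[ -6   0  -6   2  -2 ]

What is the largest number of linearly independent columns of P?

Row reduce to echelon form.
R2 ← R2 − (1/2)·R1: [0, -11/2, -3, 5, 7/2]
R4 ← R4 − (1/2)·R1: [0, -3/2, -3, 5, -1/2]
R5 ← R5 + R1: [0, 1, 0, 0, -1]
R3 ← R3 + (4/11)·R2: [0, 0, -12/11, 20/11, -8/11]
R4 ← R4 − (3/11)·R2: [0, 0, -24/11, 40/11, -16/11]
R5 ← R5 + (2/11)·R2: [0, 0, -6/11, 10/11, -4/11]
R4 ← R4 − (2)·R3: [0, 0, 0, 0, 0]
R5 ← R5 − (1/2)·R3: [0, 0, 0, 0, 0]
Echelon form has 3 nonzero rows, so rank(P) = 3.
The rank gives the maximum number of linearly independent columns: 3.

3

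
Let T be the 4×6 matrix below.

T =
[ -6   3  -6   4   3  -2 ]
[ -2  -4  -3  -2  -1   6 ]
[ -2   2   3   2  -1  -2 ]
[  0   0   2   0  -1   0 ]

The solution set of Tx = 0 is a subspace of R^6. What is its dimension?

Row reduce to echelon form.
R2 ← R2 − (1/3)·R1: [0, -5, -1, -10/3, -2, 20/3]
R3 ← R3 − (1/3)·R1: [0, 1, 5, 2/3, -2, -4/3]
R3 ← R3 + (1/5)·R2: [0, 0, 24/5, 0, -12/5, 0]
R4 ← R4 − (5/12)·R3: [0, 0, 0, 0, 0, 0]
3 nonzero rows, so rank(T) = 3.
T has 6 columns; by rank–nullity, nullity = 6 − 3 = 3.

3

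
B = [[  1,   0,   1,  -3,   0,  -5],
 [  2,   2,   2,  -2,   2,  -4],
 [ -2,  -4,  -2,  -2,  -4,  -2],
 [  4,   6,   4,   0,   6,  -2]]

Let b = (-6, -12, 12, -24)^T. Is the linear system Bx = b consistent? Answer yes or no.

Row reduce the augmented matrix [B | b].
R2 ← R2 − (2)·R1: [0, 2, 0, 4, 2, 6, 0]
R3 ← R3 + (2)·R1: [0, -4, 0, -8, -4, -12, 0]
R4 ← R4 − (4)·R1: [0, 6, 0, 12, 6, 18, 0]
R3 ← R3 + (2)·R2: [0, 0, 0, 0, 0, 0, 0]
R4 ← R4 − (3)·R2: [0, 0, 0, 0, 0, 0, 0]
The echelon form has 2 nonzero rows, and every pivot lies in the first 6 columns, so rank(B) = rank([B|b]) = 2.
The system is consistent.

yes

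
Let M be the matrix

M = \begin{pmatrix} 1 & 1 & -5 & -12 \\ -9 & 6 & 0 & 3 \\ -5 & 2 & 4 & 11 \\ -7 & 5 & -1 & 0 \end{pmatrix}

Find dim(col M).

Row reduce to echelon form.
R2 ← R2 + (9)·R1: [0, 15, -45, -105]
R3 ← R3 + (5)·R1: [0, 7, -21, -49]
R4 ← R4 + (7)·R1: [0, 12, -36, -84]
R3 ← R3 − (7/15)·R2: [0, 0, 0, 0]
R4 ← R4 − (4/5)·R2: [0, 0, 0, 0]
Echelon form has 2 nonzero rows, so rank(M) = 2.
The column space has dimension equal to the rank: 2.

2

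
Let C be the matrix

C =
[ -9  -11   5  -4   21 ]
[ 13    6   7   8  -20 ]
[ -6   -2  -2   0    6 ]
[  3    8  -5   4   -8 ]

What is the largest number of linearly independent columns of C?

4

Row reduce to echelon form.
R2 ← R2 + (13/9)·R1: [0, -89/9, 128/9, 20/9, 31/3]
R3 ← R3 − (2/3)·R1: [0, 16/3, -16/3, 8/3, -8]
R4 ← R4 + (1/3)·R1: [0, 13/3, -10/3, 8/3, -1]
R3 ← R3 + (48/89)·R2: [0, 0, 208/89, 344/89, -216/89]
R4 ← R4 + (39/89)·R2: [0, 0, 258/89, 324/89, 314/89]
R4 ← R4 − (129/104)·R3: [0, 0, 0, -15/13, 85/13]
Echelon form has 4 nonzero rows, so rank(C) = 4.
The rank gives the maximum number of linearly independent columns: 4.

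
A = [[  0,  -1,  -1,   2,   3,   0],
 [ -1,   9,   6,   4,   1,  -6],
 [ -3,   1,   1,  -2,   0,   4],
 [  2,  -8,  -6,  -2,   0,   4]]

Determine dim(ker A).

2

Row reduce to echelon form.
Swap R1 ↔ R2
R3 ← R3 − (3)·R1: [0, -26, -17, -14, -3, 22]
R4 ← R4 + (2)·R1: [0, 10, 6, 6, 2, -8]
R3 ← R3 − (26)·R2: [0, 0, 9, -66, -81, 22]
R4 ← R4 + (10)·R2: [0, 0, -4, 26, 32, -8]
R4 ← R4 + (4/9)·R3: [0, 0, 0, -10/3, -4, 16/9]
4 nonzero rows, so rank(A) = 4.
A has 6 columns; by rank–nullity, nullity = 6 − 4 = 2.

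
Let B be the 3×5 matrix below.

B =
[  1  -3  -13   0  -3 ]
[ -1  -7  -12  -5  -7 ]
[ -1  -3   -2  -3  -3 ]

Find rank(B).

Row reduce to echelon form.
R2 ← R2 + R1: [0, -10, -25, -5, -10]
R3 ← R3 + R1: [0, -6, -15, -3, -6]
R3 ← R3 − (3/5)·R2: [0, 0, 0, 0, 0]
Echelon form has 2 nonzero rows, so rank(B) = 2.

2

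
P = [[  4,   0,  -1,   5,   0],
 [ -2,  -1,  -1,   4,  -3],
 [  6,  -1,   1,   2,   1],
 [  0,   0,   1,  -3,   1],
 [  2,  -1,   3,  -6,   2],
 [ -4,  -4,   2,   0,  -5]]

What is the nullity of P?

Row reduce to echelon form.
R2 ← R2 + (1/2)·R1: [0, -1, -3/2, 13/2, -3]
R3 ← R3 − (3/2)·R1: [0, -1, 5/2, -11/2, 1]
R5 ← R5 − (1/2)·R1: [0, -1, 7/2, -17/2, 2]
R6 ← R6 + R1: [0, -4, 1, 5, -5]
R3 ← R3 − R2: [0, 0, 4, -12, 4]
R5 ← R5 − R2: [0, 0, 5, -15, 5]
R6 ← R6 − (4)·R2: [0, 0, 7, -21, 7]
R4 ← R4 − (1/4)·R3: [0, 0, 0, 0, 0]
R5 ← R5 − (5/4)·R3: [0, 0, 0, 0, 0]
R6 ← R6 − (7/4)·R3: [0, 0, 0, 0, 0]
3 nonzero rows, so rank(P) = 3.
P has 5 columns; by rank–nullity, nullity = 5 − 3 = 2.

2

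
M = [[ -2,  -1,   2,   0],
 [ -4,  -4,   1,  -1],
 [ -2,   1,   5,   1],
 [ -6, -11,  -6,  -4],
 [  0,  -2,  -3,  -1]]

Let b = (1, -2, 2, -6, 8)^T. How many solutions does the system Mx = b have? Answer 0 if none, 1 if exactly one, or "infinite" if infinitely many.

Row reduce the augmented matrix [M | b].
R2 ← R2 − (2)·R1: [0, -2, -3, -1, -4]
R3 ← R3 − R1: [0, 2, 3, 1, 1]
R4 ← R4 − (3)·R1: [0, -8, -12, -4, -9]
R3 ← R3 + R2: [0, 0, 0, 0, -3]
R4 ← R4 − (4)·R2: [0, 0, 0, 0, 7]
R5 ← R5 − R2: [0, 0, 0, 0, 12]
R4 ← R4 + (7/3)·R3: [0, 0, 0, 0, 0]
R5 ← R5 + (4)·R3: [0, 0, 0, 0, 0]
The echelon form has 3 nonzero rows; the last pivot sits in the augmented column, so rank(M) = 2 but rank([M|b]) = 3.
Since the ranks differ, the system is inconsistent.
It has no solutions.

0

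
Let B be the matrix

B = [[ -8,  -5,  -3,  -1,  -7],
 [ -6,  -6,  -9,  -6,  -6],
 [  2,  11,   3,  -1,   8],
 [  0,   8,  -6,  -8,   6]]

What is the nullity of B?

2

Row reduce to echelon form.
R2 ← R2 − (3/4)·R1: [0, -9/4, -27/4, -21/4, -3/4]
R3 ← R3 + (1/4)·R1: [0, 39/4, 9/4, -5/4, 25/4]
R3 ← R3 + (13/3)·R2: [0, 0, -27, -24, 3]
R4 ← R4 + (32/9)·R2: [0, 0, -30, -80/3, 10/3]
R4 ← R4 − (10/9)·R3: [0, 0, 0, 0, 0]
3 nonzero rows, so rank(B) = 3.
B has 5 columns; by rank–nullity, nullity = 5 − 3 = 2.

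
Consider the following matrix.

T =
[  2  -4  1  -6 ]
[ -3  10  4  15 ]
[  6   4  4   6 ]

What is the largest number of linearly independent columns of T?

3

Row reduce to echelon form.
R2 ← R2 + (3/2)·R1: [0, 4, 11/2, 6]
R3 ← R3 − (3)·R1: [0, 16, 1, 24]
R3 ← R3 − (4)·R2: [0, 0, -21, 0]
Echelon form has 3 nonzero rows, so rank(T) = 3.
The rank gives the maximum number of linearly independent columns: 3.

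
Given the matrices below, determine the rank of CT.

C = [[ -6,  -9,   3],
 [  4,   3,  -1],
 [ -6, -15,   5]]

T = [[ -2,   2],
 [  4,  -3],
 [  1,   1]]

First compute CT:
[[-21,  18],
 [  3,  -2],
 [-43,  38]]
Now row reduce the product.
R2 ← R2 + (1/7)·R1: [0, 4/7]
R3 ← R3 − (43/21)·R1: [0, 8/7]
R3 ← R3 − (2)·R2: [0, 0]
2 nonzero rows, so rank(CT) = 2.

2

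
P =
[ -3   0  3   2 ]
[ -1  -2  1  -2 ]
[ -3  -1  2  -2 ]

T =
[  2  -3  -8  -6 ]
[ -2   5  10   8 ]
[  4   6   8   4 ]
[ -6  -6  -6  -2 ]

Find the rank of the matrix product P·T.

3

First compute PT:
[[ -6,  15,  36,  26],
 [ 18,  11,   8,  -2],
 [ 16,  28,  42,  22]]
Now row reduce the product.
R2 ← R2 + (3)·R1: [0, 56, 116, 76]
R3 ← R3 + (8/3)·R1: [0, 68, 138, 274/3]
R3 ← R3 − (17/14)·R2: [0, 0, -20/7, -20/21]
3 nonzero rows, so rank(PT) = 3.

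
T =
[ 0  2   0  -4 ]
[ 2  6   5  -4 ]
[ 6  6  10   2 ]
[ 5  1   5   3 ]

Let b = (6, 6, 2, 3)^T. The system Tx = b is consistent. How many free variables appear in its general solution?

Row reduce the augmented matrix [T | b].
Swap R1 ↔ R2
R3 ← R3 − (3)·R1: [0, -12, -5, 14, -16]
R4 ← R4 − (5/2)·R1: [0, -14, -15/2, 13, -12]
R3 ← R3 + (6)·R2: [0, 0, -5, -10, 20]
R4 ← R4 + (7)·R2: [0, 0, -15/2, -15, 30]
R4 ← R4 − (3/2)·R3: [0, 0, 0, 0, 0]
The echelon form has 3 nonzero rows, and every pivot lies in the first 4 columns, so rank(T) = rank([T|b]) = 3.
The system is consistent.
Free variables = (unknowns) − (rank) = 4 − 3 = 1.

1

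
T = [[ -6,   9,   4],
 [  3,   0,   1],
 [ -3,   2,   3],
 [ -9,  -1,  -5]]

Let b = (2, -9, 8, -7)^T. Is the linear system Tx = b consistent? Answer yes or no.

no

Row reduce the augmented matrix [T | b].
R2 ← R2 + (1/2)·R1: [0, 9/2, 3, -8]
R3 ← R3 − (1/2)·R1: [0, -5/2, 1, 7]
R4 ← R4 − (3/2)·R1: [0, -29/2, -11, -10]
R3 ← R3 + (5/9)·R2: [0, 0, 8/3, 23/9]
R4 ← R4 + (29/9)·R2: [0, 0, -4/3, -322/9]
R4 ← R4 + (1/2)·R3: [0, 0, 0, -69/2]
The echelon form has 4 nonzero rows; the last pivot sits in the augmented column, so rank(T) = 3 but rank([T|b]) = 4.
Since the ranks differ, the system is inconsistent.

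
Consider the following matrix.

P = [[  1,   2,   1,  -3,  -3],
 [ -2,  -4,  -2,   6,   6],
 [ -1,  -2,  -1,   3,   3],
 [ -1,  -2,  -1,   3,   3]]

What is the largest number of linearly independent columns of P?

Row reduce to echelon form.
R2 ← R2 + (2)·R1: [0, 0, 0, 0, 0]
R3 ← R3 + R1: [0, 0, 0, 0, 0]
R4 ← R4 + R1: [0, 0, 0, 0, 0]
Echelon form has 1 nonzero row, so rank(P) = 1.
The rank gives the maximum number of linearly independent columns: 1.

1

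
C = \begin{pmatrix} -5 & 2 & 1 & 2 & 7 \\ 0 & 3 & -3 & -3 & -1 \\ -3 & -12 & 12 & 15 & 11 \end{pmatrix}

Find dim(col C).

3

Row reduce to echelon form.
R3 ← R3 − (3/5)·R1: [0, -66/5, 57/5, 69/5, 34/5]
R3 ← R3 + (22/5)·R2: [0, 0, -9/5, 3/5, 12/5]
Echelon form has 3 nonzero rows, so rank(C) = 3.
The column space has dimension equal to the rank: 3.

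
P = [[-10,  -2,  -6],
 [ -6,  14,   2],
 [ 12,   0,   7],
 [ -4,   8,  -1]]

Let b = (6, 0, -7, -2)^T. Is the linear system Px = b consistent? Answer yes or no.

Row reduce the augmented matrix [P | b].
R2 ← R2 − (3/5)·R1: [0, 76/5, 28/5, -18/5]
R3 ← R3 + (6/5)·R1: [0, -12/5, -1/5, 1/5]
R4 ← R4 − (2/5)·R1: [0, 44/5, 7/5, -22/5]
R3 ← R3 + (3/19)·R2: [0, 0, 13/19, -7/19]
R4 ← R4 − (11/19)·R2: [0, 0, -35/19, -44/19]
R4 ← R4 + (35/13)·R3: [0, 0, 0, -43/13]
The echelon form has 4 nonzero rows; the last pivot sits in the augmented column, so rank(P) = 3 but rank([P|b]) = 4.
Since the ranks differ, the system is inconsistent.

no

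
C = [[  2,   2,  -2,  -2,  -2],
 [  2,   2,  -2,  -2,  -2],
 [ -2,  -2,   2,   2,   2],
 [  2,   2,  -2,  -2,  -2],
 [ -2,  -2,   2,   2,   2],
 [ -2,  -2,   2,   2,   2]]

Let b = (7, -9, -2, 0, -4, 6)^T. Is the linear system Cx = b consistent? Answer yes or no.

no

Row reduce the augmented matrix [C | b].
R2 ← R2 − R1: [0, 0, 0, 0, 0, -16]
R3 ← R3 + R1: [0, 0, 0, 0, 0, 5]
R4 ← R4 − R1: [0, 0, 0, 0, 0, -7]
R5 ← R5 + R1: [0, 0, 0, 0, 0, 3]
R6 ← R6 + R1: [0, 0, 0, 0, 0, 13]
R3 ← R3 + (5/16)·R2: [0, 0, 0, 0, 0, 0]
R4 ← R4 − (7/16)·R2: [0, 0, 0, 0, 0, 0]
R5 ← R5 + (3/16)·R2: [0, 0, 0, 0, 0, 0]
R6 ← R6 + (13/16)·R2: [0, 0, 0, 0, 0, 0]
The echelon form has 2 nonzero rows; the last pivot sits in the augmented column, so rank(C) = 1 but rank([C|b]) = 2.
Since the ranks differ, the system is inconsistent.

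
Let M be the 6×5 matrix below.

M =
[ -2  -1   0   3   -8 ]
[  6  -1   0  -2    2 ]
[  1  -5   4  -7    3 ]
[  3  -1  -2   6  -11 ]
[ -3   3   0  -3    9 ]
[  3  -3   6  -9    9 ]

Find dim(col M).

5

Row reduce to echelon form.
R2 ← R2 + (3)·R1: [0, -4, 0, 7, -22]
R3 ← R3 + (1/2)·R1: [0, -11/2, 4, -11/2, -1]
R4 ← R4 + (3/2)·R1: [0, -5/2, -2, 21/2, -23]
R5 ← R5 − (3/2)·R1: [0, 9/2, 0, -15/2, 21]
R6 ← R6 + (3/2)·R1: [0, -9/2, 6, -9/2, -3]
R3 ← R3 − (11/8)·R2: [0, 0, 4, -121/8, 117/4]
R4 ← R4 − (5/8)·R2: [0, 0, -2, 49/8, -37/4]
R5 ← R5 + (9/8)·R2: [0, 0, 0, 3/8, -15/4]
R6 ← R6 − (9/8)·R2: [0, 0, 6, -99/8, 87/4]
R4 ← R4 + (1/2)·R3: [0, 0, 0, -23/16, 43/8]
R6 ← R6 − (3/2)·R3: [0, 0, 0, 165/16, -177/8]
R5 ← R5 + (6/23)·R4: [0, 0, 0, 0, -54/23]
R6 ← R6 + (165/23)·R4: [0, 0, 0, 0, 378/23]
R6 ← R6 + (7)·R5: [0, 0, 0, 0, 0]
Echelon form has 5 nonzero rows, so rank(M) = 5.
The column space has dimension equal to the rank: 5.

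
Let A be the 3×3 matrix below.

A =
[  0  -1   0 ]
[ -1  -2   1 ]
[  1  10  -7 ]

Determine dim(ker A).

0

Row reduce to echelon form.
Swap R1 ↔ R2
R3 ← R3 + R1: [0, 8, -6]
R3 ← R3 + (8)·R2: [0, 0, -6]
3 nonzero rows, so rank(A) = 3.
A has 3 columns; by rank–nullity, nullity = 3 − 3 = 0.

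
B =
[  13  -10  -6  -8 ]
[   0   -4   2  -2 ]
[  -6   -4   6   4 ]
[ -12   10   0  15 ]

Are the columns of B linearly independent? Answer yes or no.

yes

Row reduce B to echelon form.
R3 ← R3 + (6/13)·R1: [0, -112/13, 42/13, 4/13]
R4 ← R4 + (12/13)·R1: [0, 10/13, -72/13, 99/13]
R3 ← R3 − (28/13)·R2: [0, 0, -14/13, 60/13]
R4 ← R4 + (5/26)·R2: [0, 0, -67/13, 94/13]
R4 ← R4 − (67/14)·R3: [0, 0, 0, -104/7]
4 pivots among 4 columns.
Every column is a pivot column, so the columns are linearly independent.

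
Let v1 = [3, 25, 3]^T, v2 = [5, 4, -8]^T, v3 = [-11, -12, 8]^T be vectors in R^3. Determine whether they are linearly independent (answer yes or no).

Form the matrix with these vectors as rows and row reduce.
R2 ← R2 − (5/3)·R1: [0, -113/3, -13]
R3 ← R3 + (11/3)·R1: [0, 239/3, 19]
R3 ← R3 + (239/113)·R2: [0, 0, -960/113]
3 nonzero rows, so the 3 vectors span a space of dimension 3.
Since 3 = 3, the vectors are linearly independent.

yes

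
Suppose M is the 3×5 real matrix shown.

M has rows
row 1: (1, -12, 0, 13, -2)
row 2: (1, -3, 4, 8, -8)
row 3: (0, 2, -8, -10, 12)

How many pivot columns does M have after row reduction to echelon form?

Row reduce to echelon form.
R2 ← R2 − R1: [0, 9, 4, -5, -6]
R3 ← R3 − (2/9)·R2: [0, 0, -80/9, -80/9, 40/3]
Echelon form has 3 nonzero rows, so rank(M) = 3.
Each nonzero row contributes one pivot column: 3 pivot columns.

3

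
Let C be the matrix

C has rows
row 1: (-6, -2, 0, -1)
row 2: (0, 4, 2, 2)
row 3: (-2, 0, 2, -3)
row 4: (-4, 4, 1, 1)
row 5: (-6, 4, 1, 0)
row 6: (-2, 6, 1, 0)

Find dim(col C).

4

Row reduce to echelon form.
R3 ← R3 − (1/3)·R1: [0, 2/3, 2, -8/3]
R4 ← R4 − (2/3)·R1: [0, 16/3, 1, 5/3]
R5 ← R5 − R1: [0, 6, 1, 1]
R6 ← R6 − (1/3)·R1: [0, 20/3, 1, 1/3]
R3 ← R3 − (1/6)·R2: [0, 0, 5/3, -3]
R4 ← R4 − (4/3)·R2: [0, 0, -5/3, -1]
R5 ← R5 − (3/2)·R2: [0, 0, -2, -2]
R6 ← R6 − (5/3)·R2: [0, 0, -7/3, -3]
R4 ← R4 + R3: [0, 0, 0, -4]
R5 ← R5 + (6/5)·R3: [0, 0, 0, -28/5]
R6 ← R6 + (7/5)·R3: [0, 0, 0, -36/5]
R5 ← R5 − (7/5)·R4: [0, 0, 0, 0]
R6 ← R6 − (9/5)·R4: [0, 0, 0, 0]
Echelon form has 4 nonzero rows, so rank(C) = 4.
The column space has dimension equal to the rank: 4.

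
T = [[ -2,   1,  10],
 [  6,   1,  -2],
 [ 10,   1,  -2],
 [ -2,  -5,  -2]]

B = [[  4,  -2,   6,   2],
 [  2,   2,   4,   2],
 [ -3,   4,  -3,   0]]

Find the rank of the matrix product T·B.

3

First compute TB:
[[-36,  46, -38,  -2],
 [ 32, -18,  46,  14],
 [ 48, -26,  70,  22],
 [-12, -14, -26, -14]]
Now row reduce the product.
R2 ← R2 + (8/9)·R1: [0, 206/9, 110/9, 110/9]
R3 ← R3 + (4/3)·R1: [0, 106/3, 58/3, 58/3]
R4 ← R4 − (1/3)·R1: [0, -88/3, -40/3, -40/3]
R3 ← R3 − (159/103)·R2: [0, 0, 48/103, 48/103]
R4 ← R4 + (132/103)·R2: [0, 0, 240/103, 240/103]
R4 ← R4 − (5)·R3: [0, 0, 0, 0]
3 nonzero rows, so rank(TB) = 3.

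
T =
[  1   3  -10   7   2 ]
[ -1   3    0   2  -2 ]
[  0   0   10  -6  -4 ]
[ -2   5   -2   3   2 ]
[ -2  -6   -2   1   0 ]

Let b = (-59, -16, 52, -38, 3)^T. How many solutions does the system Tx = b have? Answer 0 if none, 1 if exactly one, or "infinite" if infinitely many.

infinite

Row reduce the augmented matrix [T | b].
R2 ← R2 + R1: [0, 6, -10, 9, 0, -75]
R4 ← R4 + (2)·R1: [0, 11, -22, 17, 6, -156]
R5 ← R5 + (2)·R1: [0, 0, -22, 15, 4, -115]
R4 ← R4 − (11/6)·R2: [0, 0, -11/3, 1/2, 6, -37/2]
R4 ← R4 + (11/30)·R3: [0, 0, 0, -17/10, 68/15, 17/30]
R5 ← R5 + (11/5)·R3: [0, 0, 0, 9/5, -24/5, -3/5]
R5 ← R5 + (18/17)·R4: [0, 0, 0, 0, 0, 0]
The echelon form has 4 nonzero rows, and every pivot lies in the first 5 columns, so rank(T) = rank([T|b]) = 4.
The system is consistent.
rank = 4 < 5 unknowns, so there are infinitely many solutions.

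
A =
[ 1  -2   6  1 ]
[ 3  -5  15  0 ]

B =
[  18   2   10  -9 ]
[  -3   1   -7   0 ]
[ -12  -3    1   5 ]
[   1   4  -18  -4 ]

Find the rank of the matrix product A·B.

First compute AB:
[[-47, -14,  12,  17],
 [-111, -44,  80,  48]]
Now row reduce the product.
R2 ← R2 − (111/47)·R1: [0, -514/47, 2428/47, 369/47]
2 nonzero rows, so rank(AB) = 2.

2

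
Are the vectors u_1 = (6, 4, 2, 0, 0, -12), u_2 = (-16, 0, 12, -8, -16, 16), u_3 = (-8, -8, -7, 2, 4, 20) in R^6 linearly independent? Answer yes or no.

no

Form the matrix with these vectors as rows and row reduce.
R2 ← R2 + (8/3)·R1: [0, 32/3, 52/3, -8, -16, -16]
R3 ← R3 + (4/3)·R1: [0, -8/3, -13/3, 2, 4, 4]
R3 ← R3 + (1/4)·R2: [0, 0, 0, 0, 0, 0]
2 nonzero rows, so the 3 vectors span a space of dimension 2.
Since 2 < 3, the vectors are linearly dependent.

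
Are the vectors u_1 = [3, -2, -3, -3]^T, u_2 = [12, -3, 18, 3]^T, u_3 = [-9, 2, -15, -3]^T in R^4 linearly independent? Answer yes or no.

Form the matrix with these vectors as rows and row reduce.
R2 ← R2 − (4)·R1: [0, 5, 30, 15]
R3 ← R3 + (3)·R1: [0, -4, -24, -12]
R3 ← R3 + (4/5)·R2: [0, 0, 0, 0]
2 nonzero rows, so the 3 vectors span a space of dimension 2.
Since 2 < 3, the vectors are linearly dependent.

no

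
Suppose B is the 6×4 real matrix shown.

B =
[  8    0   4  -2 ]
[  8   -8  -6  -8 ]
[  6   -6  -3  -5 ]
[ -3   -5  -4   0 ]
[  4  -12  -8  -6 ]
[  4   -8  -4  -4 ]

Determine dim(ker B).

Row reduce to echelon form.
R2 ← R2 − R1: [0, -8, -10, -6]
R3 ← R3 − (3/4)·R1: [0, -6, -6, -7/2]
R4 ← R4 + (3/8)·R1: [0, -5, -5/2, -3/4]
R5 ← R5 − (1/2)·R1: [0, -12, -10, -5]
R6 ← R6 − (1/2)·R1: [0, -8, -6, -3]
R3 ← R3 − (3/4)·R2: [0, 0, 3/2, 1]
R4 ← R4 − (5/8)·R2: [0, 0, 15/4, 3]
R5 ← R5 − (3/2)·R2: [0, 0, 5, 4]
R6 ← R6 − R2: [0, 0, 4, 3]
R4 ← R4 − (5/2)·R3: [0, 0, 0, 1/2]
R5 ← R5 − (10/3)·R3: [0, 0, 0, 2/3]
R6 ← R6 − (8/3)·R3: [0, 0, 0, 1/3]
R5 ← R5 − (4/3)·R4: [0, 0, 0, 0]
R6 ← R6 − (2/3)·R4: [0, 0, 0, 0]
4 nonzero rows, so rank(B) = 4.
B has 4 columns; by rank–nullity, nullity = 4 − 4 = 0.

0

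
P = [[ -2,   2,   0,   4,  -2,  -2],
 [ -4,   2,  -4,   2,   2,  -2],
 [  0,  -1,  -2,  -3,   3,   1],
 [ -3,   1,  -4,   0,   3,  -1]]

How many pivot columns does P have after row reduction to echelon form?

Row reduce to echelon form.
R2 ← R2 − (2)·R1: [0, -2, -4, -6, 6, 2]
R4 ← R4 − (3/2)·R1: [0, -2, -4, -6, 6, 2]
R3 ← R3 − (1/2)·R2: [0, 0, 0, 0, 0, 0]
R4 ← R4 − R2: [0, 0, 0, 0, 0, 0]
Echelon form has 2 nonzero rows, so rank(P) = 2.
Each nonzero row contributes one pivot column: 2 pivot columns.

2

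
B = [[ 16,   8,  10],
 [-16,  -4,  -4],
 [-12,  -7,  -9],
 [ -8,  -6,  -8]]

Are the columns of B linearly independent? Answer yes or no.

Row reduce B to echelon form.
R2 ← R2 + R1: [0, 4, 6]
R3 ← R3 + (3/4)·R1: [0, -1, -3/2]
R4 ← R4 + (1/2)·R1: [0, -2, -3]
R3 ← R3 + (1/4)·R2: [0, 0, 0]
R4 ← R4 + (1/2)·R2: [0, 0, 0]
2 pivots among 3 columns.
Only 2 < 3 pivot columns, so the columns are linearly dependent.

no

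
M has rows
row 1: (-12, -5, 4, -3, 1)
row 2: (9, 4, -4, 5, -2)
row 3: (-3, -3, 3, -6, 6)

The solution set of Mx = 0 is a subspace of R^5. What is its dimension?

2

Row reduce to echelon form.
R2 ← R2 + (3/4)·R1: [0, 1/4, -1, 11/4, -5/4]
R3 ← R3 − (1/4)·R1: [0, -7/4, 2, -21/4, 23/4]
R3 ← R3 + (7)·R2: [0, 0, -5, 14, -3]
3 nonzero rows, so rank(M) = 3.
M has 5 columns; by rank–nullity, nullity = 5 − 3 = 2.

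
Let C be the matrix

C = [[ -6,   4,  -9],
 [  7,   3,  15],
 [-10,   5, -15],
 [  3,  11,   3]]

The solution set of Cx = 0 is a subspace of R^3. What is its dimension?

Row reduce to echelon form.
R2 ← R2 + (7/6)·R1: [0, 23/3, 9/2]
R3 ← R3 − (5/3)·R1: [0, -5/3, 0]
R4 ← R4 + (1/2)·R1: [0, 13, -3/2]
R3 ← R3 + (5/23)·R2: [0, 0, 45/46]
R4 ← R4 − (39/23)·R2: [0, 0, -210/23]
R4 ← R4 + (28/3)·R3: [0, 0, 0]
3 nonzero rows, so rank(C) = 3.
C has 3 columns; by rank–nullity, nullity = 3 − 3 = 0.

0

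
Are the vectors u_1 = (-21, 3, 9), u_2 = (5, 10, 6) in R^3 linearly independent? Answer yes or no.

yes

Form the matrix with these vectors as rows and row reduce.
R2 ← R2 + (5/21)·R1: [0, 75/7, 57/7]
2 nonzero rows, so the 2 vectors span a space of dimension 2.
Since 2 = 2, the vectors are linearly independent.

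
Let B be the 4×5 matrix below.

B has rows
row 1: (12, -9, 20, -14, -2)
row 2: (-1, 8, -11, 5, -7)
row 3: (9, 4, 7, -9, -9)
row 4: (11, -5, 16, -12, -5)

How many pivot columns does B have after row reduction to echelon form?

Row reduce to echelon form.
R2 ← R2 + (1/12)·R1: [0, 29/4, -28/3, 23/6, -43/6]
R3 ← R3 − (3/4)·R1: [0, 43/4, -8, 3/2, -15/2]
R4 ← R4 − (11/12)·R1: [0, 13/4, -7/3, 5/6, -19/6]
R3 ← R3 − (43/29)·R2: [0, 0, 508/87, -364/87, 272/87]
R4 ← R4 − (13/29)·R2: [0, 0, 161/87, -77/87, 4/87]
R4 ← R4 − (161/508)·R3: [0, 0, 0, 56/127, -120/127]
Echelon form has 4 nonzero rows, so rank(B) = 4.
Each nonzero row contributes one pivot column: 4 pivot columns.

4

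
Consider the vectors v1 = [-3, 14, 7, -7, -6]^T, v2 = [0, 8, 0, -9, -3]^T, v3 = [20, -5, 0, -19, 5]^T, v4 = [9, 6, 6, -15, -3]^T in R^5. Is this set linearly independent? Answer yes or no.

yes

Form the matrix with these vectors as rows and row reduce.
R3 ← R3 + (20/3)·R1: [0, 265/3, 140/3, -197/3, -35]
R4 ← R4 + (3)·R1: [0, 48, 27, -36, -21]
R3 ← R3 − (265/24)·R2: [0, 0, 140/3, 809/24, -15/8]
R4 ← R4 − (6)·R2: [0, 0, 27, 18, -3]
R4 ← R4 − (81/140)·R3: [0, 0, 0, -1683/1120, -429/224]
4 nonzero rows, so the 4 vectors span a space of dimension 4.
Since 4 = 4, the vectors are linearly independent.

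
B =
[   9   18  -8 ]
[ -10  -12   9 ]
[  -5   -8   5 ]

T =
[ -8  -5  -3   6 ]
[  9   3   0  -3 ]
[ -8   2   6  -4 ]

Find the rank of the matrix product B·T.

2

First compute BT:
[[154,  -7, -75,  32],
 [-100,  32,  84, -60],
 [-72,  11,  45, -26]]
Now row reduce the product.
R2 ← R2 + (50/77)·R1: [0, 302/11, 2718/77, -3020/77]
R3 ← R3 + (36/77)·R1: [0, 85/11, 765/77, -850/77]
R3 ← R3 − (85/302)·R2: [0, 0, 0, 0]
2 nonzero rows, so rank(BT) = 2.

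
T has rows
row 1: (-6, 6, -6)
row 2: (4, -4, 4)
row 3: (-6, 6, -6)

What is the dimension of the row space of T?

1

Row reduce to echelon form.
R2 ← R2 + (2/3)·R1: [0, 0, 0]
R3 ← R3 − R1: [0, 0, 0]
Echelon form has 1 nonzero row, so rank(T) = 1.
The row space has dimension equal to the rank: 1.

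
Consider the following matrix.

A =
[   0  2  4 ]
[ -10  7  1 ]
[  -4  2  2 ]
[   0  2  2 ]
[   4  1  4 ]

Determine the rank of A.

Row reduce to echelon form.
Swap R1 ↔ R2
R3 ← R3 − (2/5)·R1: [0, -4/5, 8/5]
R5 ← R5 + (2/5)·R1: [0, 19/5, 22/5]
R3 ← R3 + (2/5)·R2: [0, 0, 16/5]
R4 ← R4 − R2: [0, 0, -2]
R5 ← R5 − (19/10)·R2: [0, 0, -16/5]
R4 ← R4 + (5/8)·R3: [0, 0, 0]
R5 ← R5 + R3: [0, 0, 0]
Echelon form has 3 nonzero rows, so rank(A) = 3.

3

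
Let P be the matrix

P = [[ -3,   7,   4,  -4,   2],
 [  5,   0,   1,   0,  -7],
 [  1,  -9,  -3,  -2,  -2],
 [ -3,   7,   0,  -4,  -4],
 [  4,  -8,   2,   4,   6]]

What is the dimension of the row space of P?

Row reduce to echelon form.
R2 ← R2 + (5/3)·R1: [0, 35/3, 23/3, -20/3, -11/3]
R3 ← R3 + (1/3)·R1: [0, -20/3, -5/3, -10/3, -4/3]
R4 ← R4 − R1: [0, 0, -4, 0, -6]
R5 ← R5 + (4/3)·R1: [0, 4/3, 22/3, -4/3, 26/3]
R3 ← R3 + (4/7)·R2: [0, 0, 19/7, -50/7, -24/7]
R5 ← R5 − (4/35)·R2: [0, 0, 226/35, -4/7, 318/35]
R4 ← R4 + (28/19)·R3: [0, 0, 0, -200/19, -210/19]
R5 ← R5 − (226/95)·R3: [0, 0, 0, 312/19, 1638/95]
R5 ← R5 + (39/25)·R4: [0, 0, 0, 0, 0]
Echelon form has 4 nonzero rows, so rank(P) = 4.
The row space has dimension equal to the rank: 4.

4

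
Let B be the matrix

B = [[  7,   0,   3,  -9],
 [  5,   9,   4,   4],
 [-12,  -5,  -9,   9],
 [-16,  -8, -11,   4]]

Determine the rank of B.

Row reduce to echelon form.
R2 ← R2 − (5/7)·R1: [0, 9, 13/7, 73/7]
R3 ← R3 + (12/7)·R1: [0, -5, -27/7, -45/7]
R4 ← R4 + (16/7)·R1: [0, -8, -29/7, -116/7]
R3 ← R3 + (5/9)·R2: [0, 0, -178/63, -40/63]
R4 ← R4 + (8/9)·R2: [0, 0, -157/63, -460/63]
R4 ← R4 − (157/178)·R3: [0, 0, 0, -600/89]
Echelon form has 4 nonzero rows, so rank(B) = 4.

4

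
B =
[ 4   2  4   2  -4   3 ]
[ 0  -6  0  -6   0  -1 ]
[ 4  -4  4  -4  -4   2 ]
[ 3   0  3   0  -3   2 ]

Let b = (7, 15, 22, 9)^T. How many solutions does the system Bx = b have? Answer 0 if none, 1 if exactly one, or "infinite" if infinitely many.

Row reduce the augmented matrix [B | b].
R3 ← R3 − R1: [0, -6, 0, -6, 0, -1, 15]
R4 ← R4 − (3/4)·R1: [0, -3/2, 0, -3/2, 0, -1/4, 15/4]
R3 ← R3 − R2: [0, 0, 0, 0, 0, 0, 0]
R4 ← R4 − (1/4)·R2: [0, 0, 0, 0, 0, 0, 0]
The echelon form has 2 nonzero rows, and every pivot lies in the first 6 columns, so rank(B) = rank([B|b]) = 2.
The system is consistent.
rank = 2 < 6 unknowns, so there are infinitely many solutions.

infinite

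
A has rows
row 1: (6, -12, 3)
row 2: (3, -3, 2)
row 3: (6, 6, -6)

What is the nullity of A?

Row reduce to echelon form.
R2 ← R2 − (1/2)·R1: [0, 3, 1/2]
R3 ← R3 − R1: [0, 18, -9]
R3 ← R3 − (6)·R2: [0, 0, -12]
3 nonzero rows, so rank(A) = 3.
A has 3 columns; by rank–nullity, nullity = 3 − 3 = 0.

0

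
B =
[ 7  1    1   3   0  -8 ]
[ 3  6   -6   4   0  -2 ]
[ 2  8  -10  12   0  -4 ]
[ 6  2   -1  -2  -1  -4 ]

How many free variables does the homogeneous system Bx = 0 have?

2

Row reduce to echelon form.
R2 ← R2 − (3/7)·R1: [0, 39/7, -45/7, 19/7, 0, 10/7]
R3 ← R3 − (2/7)·R1: [0, 54/7, -72/7, 78/7, 0, -12/7]
R4 ← R4 − (6/7)·R1: [0, 8/7, -13/7, -32/7, -1, 20/7]
R3 ← R3 − (18/13)·R2: [0, 0, -18/13, 96/13, 0, -48/13]
R4 ← R4 − (8/39)·R2: [0, 0, -7/13, -200/39, -1, 100/39]
R4 ← R4 − (7/18)·R3: [0, 0, 0, -8, -1, 4]
4 nonzero rows, so rank(B) = 4.
B has 6 columns; by rank–nullity, nullity = 6 − 4 = 2.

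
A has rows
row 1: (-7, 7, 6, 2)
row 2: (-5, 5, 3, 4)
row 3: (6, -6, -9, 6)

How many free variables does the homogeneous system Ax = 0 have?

2

Row reduce to echelon form.
R2 ← R2 − (5/7)·R1: [0, 0, -9/7, 18/7]
R3 ← R3 + (6/7)·R1: [0, 0, -27/7, 54/7]
R3 ← R3 − (3)·R2: [0, 0, 0, 0]
2 nonzero rows, so rank(A) = 2.
A has 4 columns; by rank–nullity, nullity = 4 − 2 = 2.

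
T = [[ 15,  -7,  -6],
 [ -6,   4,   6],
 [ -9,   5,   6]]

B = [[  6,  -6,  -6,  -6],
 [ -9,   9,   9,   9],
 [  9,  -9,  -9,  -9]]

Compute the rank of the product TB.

1

First compute TB:
[[ 99, -99, -99, -99],
 [-18,  18,  18,  18],
 [-45,  45,  45,  45]]
Now row reduce the product.
R2 ← R2 + (2/11)·R1: [0, 0, 0, 0]
R3 ← R3 + (5/11)·R1: [0, 0, 0, 0]
1 nonzero row, so rank(TB) = 1.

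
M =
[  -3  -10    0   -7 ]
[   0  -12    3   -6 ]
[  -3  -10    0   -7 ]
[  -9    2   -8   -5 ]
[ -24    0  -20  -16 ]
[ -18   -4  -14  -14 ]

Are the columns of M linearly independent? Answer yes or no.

no

Row reduce M to echelon form.
R3 ← R3 − R1: [0, 0, 0, 0]
R4 ← R4 − (3)·R1: [0, 32, -8, 16]
R5 ← R5 − (8)·R1: [0, 80, -20, 40]
R6 ← R6 − (6)·R1: [0, 56, -14, 28]
R4 ← R4 + (8/3)·R2: [0, 0, 0, 0]
R5 ← R5 + (20/3)·R2: [0, 0, 0, 0]
R6 ← R6 + (14/3)·R2: [0, 0, 0, 0]
2 pivots among 4 columns.
Only 2 < 4 pivot columns, so the columns are linearly dependent.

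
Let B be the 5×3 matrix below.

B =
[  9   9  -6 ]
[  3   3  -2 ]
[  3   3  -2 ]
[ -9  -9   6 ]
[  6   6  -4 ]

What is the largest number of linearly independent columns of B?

1

Row reduce to echelon form.
R2 ← R2 − (1/3)·R1: [0, 0, 0]
R3 ← R3 − (1/3)·R1: [0, 0, 0]
R4 ← R4 + R1: [0, 0, 0]
R5 ← R5 − (2/3)·R1: [0, 0, 0]
Echelon form has 1 nonzero row, so rank(B) = 1.
The rank gives the maximum number of linearly independent columns: 1.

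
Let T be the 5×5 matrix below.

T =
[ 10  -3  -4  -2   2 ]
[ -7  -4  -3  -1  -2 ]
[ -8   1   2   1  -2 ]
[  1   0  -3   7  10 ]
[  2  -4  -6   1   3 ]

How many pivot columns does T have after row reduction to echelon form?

Row reduce to echelon form.
R2 ← R2 + (7/10)·R1: [0, -61/10, -29/5, -12/5, -3/5]
R3 ← R3 + (4/5)·R1: [0, -7/5, -6/5, -3/5, -2/5]
R4 ← R4 − (1/10)·R1: [0, 3/10, -13/5, 36/5, 49/5]
R5 ← R5 − (1/5)·R1: [0, -17/5, -26/5, 7/5, 13/5]
R3 ← R3 − (14/61)·R2: [0, 0, 8/61, -3/61, -16/61]
R4 ← R4 + (3/61)·R2: [0, 0, -176/61, 432/61, 596/61]
R5 ← R5 − (34/61)·R2: [0, 0, -120/61, 167/61, 179/61]
R4 ← R4 + (22)·R3: [0, 0, 0, 6, 4]
R5 ← R5 + (15)·R3: [0, 0, 0, 2, -1]
R5 ← R5 − (1/3)·R4: [0, 0, 0, 0, -7/3]
Echelon form has 5 nonzero rows, so rank(T) = 5.
Each nonzero row contributes one pivot column: 5 pivot columns.

5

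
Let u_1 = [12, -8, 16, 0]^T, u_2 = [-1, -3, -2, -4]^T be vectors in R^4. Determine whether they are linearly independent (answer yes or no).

Form the matrix with these vectors as rows and row reduce.
R2 ← R2 + (1/12)·R1: [0, -11/3, -2/3, -4]
2 nonzero rows, so the 2 vectors span a space of dimension 2.
Since 2 = 2, the vectors are linearly independent.

yes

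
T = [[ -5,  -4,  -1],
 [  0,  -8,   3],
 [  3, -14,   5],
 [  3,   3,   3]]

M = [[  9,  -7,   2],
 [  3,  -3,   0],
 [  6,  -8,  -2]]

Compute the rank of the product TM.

First compute TM:
[[-63,  55,  -8],
 [ -6,   0,  -6],
 [ 15, -19,  -4],
 [ 54, -54,   0]]
Now row reduce the product.
R2 ← R2 − (2/21)·R1: [0, -110/21, -110/21]
R3 ← R3 + (5/21)·R1: [0, -124/21, -124/21]
R4 ← R4 + (6/7)·R1: [0, -48/7, -48/7]
R3 ← R3 − (62/55)·R2: [0, 0, 0]
R4 ← R4 − (72/55)·R2: [0, 0, 0]
2 nonzero rows, so rank(TM) = 2.

2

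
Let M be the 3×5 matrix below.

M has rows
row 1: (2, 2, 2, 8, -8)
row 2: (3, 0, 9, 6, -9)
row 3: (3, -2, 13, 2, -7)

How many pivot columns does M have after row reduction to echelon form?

Row reduce to echelon form.
R2 ← R2 − (3/2)·R1: [0, -3, 6, -6, 3]
R3 ← R3 − (3/2)·R1: [0, -5, 10, -10, 5]
R3 ← R3 − (5/3)·R2: [0, 0, 0, 0, 0]
Echelon form has 2 nonzero rows, so rank(M) = 2.
Each nonzero row contributes one pivot column: 2 pivot columns.

2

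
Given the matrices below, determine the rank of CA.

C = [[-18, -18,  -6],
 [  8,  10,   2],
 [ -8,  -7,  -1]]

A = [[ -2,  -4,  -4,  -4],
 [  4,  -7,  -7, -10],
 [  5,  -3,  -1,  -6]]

First compute CA:
[[-66, 216, 204, 288],
 [ 34, -108, -104, -144],
 [-17,  84,  82, 108]]
Now row reduce the product.
R2 ← R2 + (17/33)·R1: [0, 36/11, 12/11, 48/11]
R3 ← R3 − (17/66)·R1: [0, 312/11, 324/11, 372/11]
R3 ← R3 − (26/3)·R2: [0, 0, 20, -4]
3 nonzero rows, so rank(CA) = 3.

3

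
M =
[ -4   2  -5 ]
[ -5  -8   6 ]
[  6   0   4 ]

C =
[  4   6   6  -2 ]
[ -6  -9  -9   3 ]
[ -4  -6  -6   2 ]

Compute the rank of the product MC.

1

First compute MC:
[[ -8, -12, -12,   4],
 [  4,   6,   6,  -2],
 [  8,  12,  12,  -4]]
Now row reduce the product.
R2 ← R2 + (1/2)·R1: [0, 0, 0, 0]
R3 ← R3 + R1: [0, 0, 0, 0]
1 nonzero row, so rank(MC) = 1.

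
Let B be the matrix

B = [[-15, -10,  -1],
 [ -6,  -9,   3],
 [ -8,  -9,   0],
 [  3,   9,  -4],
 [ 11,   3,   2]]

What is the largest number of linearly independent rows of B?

Row reduce to echelon form.
R2 ← R2 − (2/5)·R1: [0, -5, 17/5]
R3 ← R3 − (8/15)·R1: [0, -11/3, 8/15]
R4 ← R4 + (1/5)·R1: [0, 7, -21/5]
R5 ← R5 + (11/15)·R1: [0, -13/3, 19/15]
R3 ← R3 − (11/15)·R2: [0, 0, -49/25]
R4 ← R4 + (7/5)·R2: [0, 0, 14/25]
R5 ← R5 − (13/15)·R2: [0, 0, -42/25]
R4 ← R4 + (2/7)·R3: [0, 0, 0]
R5 ← R5 − (6/7)·R3: [0, 0, 0]
Echelon form has 3 nonzero rows, so rank(B) = 3.
The rank gives the maximum number of linearly independent rows: 3.

3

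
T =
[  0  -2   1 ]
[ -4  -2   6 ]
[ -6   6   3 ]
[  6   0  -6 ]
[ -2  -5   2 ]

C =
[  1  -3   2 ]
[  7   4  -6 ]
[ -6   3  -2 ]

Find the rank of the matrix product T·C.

First compute TC:
[[-20,  -5,  10],
 [-54,  22,  -8],
 [ 18,  51, -54],
 [ 42, -36,  24],
 [-49,  -8,  22]]
Now row reduce the product.
R2 ← R2 − (27/10)·R1: [0, 71/2, -35]
R3 ← R3 + (9/10)·R1: [0, 93/2, -45]
R4 ← R4 + (21/10)·R1: [0, -93/2, 45]
R5 ← R5 − (49/20)·R1: [0, 17/4, -5/2]
R3 ← R3 − (93/71)·R2: [0, 0, 60/71]
R4 ← R4 + (93/71)·R2: [0, 0, -60/71]
R5 ← R5 − (17/142)·R2: [0, 0, 120/71]
R4 ← R4 + R3: [0, 0, 0]
R5 ← R5 − (2)·R3: [0, 0, 0]
3 nonzero rows, so rank(TC) = 3.

3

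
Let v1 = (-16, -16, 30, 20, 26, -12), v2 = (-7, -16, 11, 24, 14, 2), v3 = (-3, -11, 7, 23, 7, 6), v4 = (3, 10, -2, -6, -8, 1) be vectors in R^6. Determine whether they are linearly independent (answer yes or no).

Form the matrix with these vectors as rows and row reduce.
R2 ← R2 − (7/16)·R1: [0, -9, -17/8, 61/4, 21/8, 29/4]
R3 ← R3 − (3/16)·R1: [0, -8, 11/8, 77/4, 17/8, 33/4]
R4 ← R4 + (3/16)·R1: [0, 7, 29/8, -9/4, -25/8, -5/4]
R3 ← R3 − (8/9)·R2: [0, 0, 235/72, 205/36, -5/24, 65/36]
R4 ← R4 + (7/9)·R2: [0, 0, 71/36, 173/18, -13/12, 79/18]
R4 ← R4 − (142/235)·R3: [0, 0, 0, 290/47, -45/47, 155/47]
4 nonzero rows, so the 4 vectors span a space of dimension 4.
Since 4 = 4, the vectors are linearly independent.

yes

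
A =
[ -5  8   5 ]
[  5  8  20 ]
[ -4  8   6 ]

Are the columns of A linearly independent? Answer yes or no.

yes

Row reduce A to echelon form.
R2 ← R2 + R1: [0, 16, 25]
R3 ← R3 − (4/5)·R1: [0, 8/5, 2]
R3 ← R3 − (1/10)·R2: [0, 0, -1/2]
3 pivots among 3 columns.
Every column is a pivot column, so the columns are linearly independent.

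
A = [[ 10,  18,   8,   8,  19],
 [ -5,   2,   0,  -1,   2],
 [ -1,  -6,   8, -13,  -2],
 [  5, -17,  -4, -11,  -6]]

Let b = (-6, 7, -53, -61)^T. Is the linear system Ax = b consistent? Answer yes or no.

yes

Row reduce the augmented matrix [A | b].
R2 ← R2 + (1/2)·R1: [0, 11, 4, 3, 23/2, 4]
R3 ← R3 + (1/10)·R1: [0, -21/5, 44/5, -61/5, -1/10, -268/5]
R4 ← R4 − (1/2)·R1: [0, -26, -8, -15, -31/2, -58]
R3 ← R3 + (21/55)·R2: [0, 0, 568/55, -608/55, 236/55, -2864/55]
R4 ← R4 + (26/11)·R2: [0, 0, 16/11, -87/11, 257/22, -534/11]
R4 ← R4 − (10/71)·R3: [0, 0, 0, -451/71, 1573/142, -2926/71]
The echelon form has 4 nonzero rows, and every pivot lies in the first 5 columns, so rank(A) = rank([A|b]) = 4.
The system is consistent.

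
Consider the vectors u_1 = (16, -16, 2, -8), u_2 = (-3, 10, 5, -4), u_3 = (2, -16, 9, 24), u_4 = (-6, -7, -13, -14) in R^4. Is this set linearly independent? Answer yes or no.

yes

Form the matrix with these vectors as rows and row reduce.
R2 ← R2 + (3/16)·R1: [0, 7, 43/8, -11/2]
R3 ← R3 − (1/8)·R1: [0, -14, 35/4, 25]
R4 ← R4 + (3/8)·R1: [0, -13, -49/4, -17]
R3 ← R3 + (2)·R2: [0, 0, 39/2, 14]
R4 ← R4 + (13/7)·R2: [0, 0, -127/56, -381/14]
R4 ← R4 + (127/1092)·R3: [0, 0, 0, -6985/273]
4 nonzero rows, so the 4 vectors span a space of dimension 4.
Since 4 = 4, the vectors are linearly independent.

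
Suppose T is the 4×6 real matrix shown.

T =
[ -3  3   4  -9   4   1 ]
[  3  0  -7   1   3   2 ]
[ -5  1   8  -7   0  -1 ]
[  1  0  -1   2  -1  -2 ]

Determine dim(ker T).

2

Row reduce to echelon form.
R2 ← R2 + R1: [0, 3, -3, -8, 7, 3]
R3 ← R3 − (5/3)·R1: [0, -4, 4/3, 8, -20/3, -8/3]
R4 ← R4 + (1/3)·R1: [0, 1, 1/3, -1, 1/3, -5/3]
R3 ← R3 + (4/3)·R2: [0, 0, -8/3, -8/3, 8/3, 4/3]
R4 ← R4 − (1/3)·R2: [0, 0, 4/3, 5/3, -2, -8/3]
R4 ← R4 + (1/2)·R3: [0, 0, 0, 1/3, -2/3, -2]
4 nonzero rows, so rank(T) = 4.
T has 6 columns; by rank–nullity, nullity = 6 − 4 = 2.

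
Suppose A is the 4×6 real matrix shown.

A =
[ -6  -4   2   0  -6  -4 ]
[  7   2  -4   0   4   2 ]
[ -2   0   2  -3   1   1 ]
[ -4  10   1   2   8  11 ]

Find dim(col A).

4

Row reduce to echelon form.
R2 ← R2 + (7/6)·R1: [0, -8/3, -5/3, 0, -3, -8/3]
R3 ← R3 − (1/3)·R1: [0, 4/3, 4/3, -3, 3, 7/3]
R4 ← R4 − (2/3)·R1: [0, 38/3, -1/3, 2, 12, 41/3]
R3 ← R3 + (1/2)·R2: [0, 0, 1/2, -3, 3/2, 1]
R4 ← R4 + (19/4)·R2: [0, 0, -33/4, 2, -9/4, 1]
R4 ← R4 + (33/2)·R3: [0, 0, 0, -95/2, 45/2, 35/2]
Echelon form has 4 nonzero rows, so rank(A) = 4.
The column space has dimension equal to the rank: 4.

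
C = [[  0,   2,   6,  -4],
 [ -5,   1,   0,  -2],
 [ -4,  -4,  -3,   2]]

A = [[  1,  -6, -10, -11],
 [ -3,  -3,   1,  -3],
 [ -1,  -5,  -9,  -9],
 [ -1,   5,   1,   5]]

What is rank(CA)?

First compute CA:
[[ -8, -56, -56, -80],
 [ -6,  17,  49,  42],
 [  9,  61,  65,  93]]
Now row reduce the product.
R2 ← R2 − (3/4)·R1: [0, 59, 91, 102]
R3 ← R3 + (9/8)·R1: [0, -2, 2, 3]
R3 ← R3 + (2/59)·R2: [0, 0, 300/59, 381/59]
3 nonzero rows, so rank(CA) = 3.

3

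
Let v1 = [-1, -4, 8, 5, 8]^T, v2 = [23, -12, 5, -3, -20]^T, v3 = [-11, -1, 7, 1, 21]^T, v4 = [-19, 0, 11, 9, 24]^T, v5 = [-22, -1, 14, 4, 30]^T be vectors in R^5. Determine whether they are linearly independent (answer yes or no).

yes

Form the matrix with these vectors as rows and row reduce.
R2 ← R2 + (23)·R1: [0, -104, 189, 112, 164]
R3 ← R3 − (11)·R1: [0, 43, -81, -54, -67]
R4 ← R4 − (19)·R1: [0, 76, -141, -86, -128]
R5 ← R5 − (22)·R1: [0, 87, -162, -106, -146]
R3 ← R3 + (43/104)·R2: [0, 0, -297/104, -100/13, 21/26]
R4 ← R4 + (19/26)·R2: [0, 0, -75/26, -54/13, -106/13]
R5 ← R5 + (87/104)·R2: [0, 0, -405/104, -160/13, -229/26]
R4 ← R4 − (100/99)·R3: [0, 0, 0, 358/99, -296/33]
R5 ← R5 − (15/11)·R3: [0, 0, 0, -20/11, -109/11]
R5 ← R5 + (90/179)·R4: [0, 0, 0, 0, -2581/179]
5 nonzero rows, so the 5 vectors span a space of dimension 5.
Since 5 = 5, the vectors are linearly independent.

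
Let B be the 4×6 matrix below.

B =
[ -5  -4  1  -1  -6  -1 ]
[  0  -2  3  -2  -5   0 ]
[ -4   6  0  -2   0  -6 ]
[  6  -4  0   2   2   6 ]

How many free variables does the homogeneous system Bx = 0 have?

Row reduce to echelon form.
R3 ← R3 − (4/5)·R1: [0, 46/5, -4/5, -6/5, 24/5, -26/5]
R4 ← R4 + (6/5)·R1: [0, -44/5, 6/5, 4/5, -26/5, 24/5]
R3 ← R3 + (23/5)·R2: [0, 0, 13, -52/5, -91/5, -26/5]
R4 ← R4 − (22/5)·R2: [0, 0, -12, 48/5, 84/5, 24/5]
R4 ← R4 + (12/13)·R3: [0, 0, 0, 0, 0, 0]
3 nonzero rows, so rank(B) = 3.
B has 6 columns; by rank–nullity, nullity = 6 − 3 = 3.

3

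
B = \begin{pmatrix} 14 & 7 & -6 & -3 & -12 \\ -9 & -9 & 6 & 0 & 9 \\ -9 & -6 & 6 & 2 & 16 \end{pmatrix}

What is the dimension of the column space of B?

3

Row reduce to echelon form.
R2 ← R2 + (9/14)·R1: [0, -9/2, 15/7, -27/14, 9/7]
R3 ← R3 + (9/14)·R1: [0, -3/2, 15/7, 1/14, 58/7]
R3 ← R3 − (1/3)·R2: [0, 0, 10/7, 5/7, 55/7]
Echelon form has 3 nonzero rows, so rank(B) = 3.
The column space has dimension equal to the rank: 3.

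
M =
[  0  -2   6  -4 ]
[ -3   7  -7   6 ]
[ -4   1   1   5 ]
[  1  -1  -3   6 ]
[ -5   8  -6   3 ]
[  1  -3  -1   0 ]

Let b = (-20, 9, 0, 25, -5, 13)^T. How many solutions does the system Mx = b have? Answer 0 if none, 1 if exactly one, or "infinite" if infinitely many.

1

Row reduce the augmented matrix [M | b].
Swap R1 ↔ R2
R3 ← R3 − (4/3)·R1: [0, -25/3, 31/3, -3, -12]
R4 ← R4 + (1/3)·R1: [0, 4/3, -16/3, 8, 28]
R5 ← R5 − (5/3)·R1: [0, -11/3, 17/3, -7, -20]
R6 ← R6 + (1/3)·R1: [0, -2/3, -10/3, 2, 16]
R3 ← R3 − (25/6)·R2: [0, 0, -44/3, 41/3, 214/3]
R4 ← R4 + (2/3)·R2: [0, 0, -4/3, 16/3, 44/3]
R5 ← R5 − (11/6)·R2: [0, 0, -16/3, 1/3, 50/3]
R6 ← R6 − (1/3)·R2: [0, 0, -16/3, 10/3, 68/3]
R4 ← R4 − (1/11)·R3: [0, 0, 0, 45/11, 90/11]
R5 ← R5 − (4/11)·R3: [0, 0, 0, -51/11, -102/11]
R6 ← R6 − (4/11)·R3: [0, 0, 0, -18/11, -36/11]
R5 ← R5 + (17/15)·R4: [0, 0, 0, 0, 0]
R6 ← R6 + (2/5)·R4: [0, 0, 0, 0, 0]
The echelon form has 4 nonzero rows, and every pivot lies in the first 4 columns, so rank(M) = rank([M|b]) = 4.
The system is consistent.
rank = 4 = number of unknowns, so the solution is unique.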